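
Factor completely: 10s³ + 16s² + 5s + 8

(5s + 8)(2s² + 1)

Group as (10s³ + 5s) + (16s² + 8) = 5s(2s² + 1) + 8(2s² + 1).
Both groups share the factor (2s² + 1).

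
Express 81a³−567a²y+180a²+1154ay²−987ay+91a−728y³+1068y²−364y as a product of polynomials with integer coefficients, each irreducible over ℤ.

Group: 9a(9a²−49ay+7a+52y²−28y) + (−14y+13)(9a²−49ay+7a+52y²−28y); both groups contain (9a²−49ay+7a+52y²−28y), so (9a−14y+13) is a factor with cofactor 9a²−49ay+7a+52y²−28y.
The cofactor groups again: 9a²−49ay+7a+52y²−28y = a(9a−13y+7) − 4y(9a−13y+7); both groups contain (9a−13y+7), giving (a−4y)(9a−13y+7).

(9a−13y+7)(9a−14y+13)(a−4y)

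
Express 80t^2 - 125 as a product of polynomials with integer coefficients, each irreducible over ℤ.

5(4t + 5)(4t - 5)

Factor out 5, leaving 16t^2 - 25, which is a difference of two squares.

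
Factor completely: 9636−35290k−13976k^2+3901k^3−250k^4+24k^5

Trying the rational-root candidates, k = 1/4 is a root, so (4k−1) is a factor; dividing leaves 6k^4−61k^3+960k^2−3254k−9636.
Continuing, k = 6 is a root, so (k−6) divides it; the quotient is 6k^3−25k^2+810k+1606.
Next, k = −11/6 is a root, giving the factor (6k+11) and quotient k^2−6k+146.
The quadratic k^2−6k+146 has discriminant −548 < 0 and is irreducible over ℤ.

(4k−1)(6k+11)(k−6)(k^2−6k+146)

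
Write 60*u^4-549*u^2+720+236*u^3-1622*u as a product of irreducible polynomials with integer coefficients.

(2*u+5)*(2*u+9)*(3*u-8)*(5*u-2)

Testing divisors of the constant over divisors of the leading coefficient, u = -5/2 is a root, so (2*u+5) is a factor; dividing leaves 30*u^3+43*u^2-382*u+144.
Next, u = -9/2 is a root, giving the factor (2*u+9) and quotient 15*u^2-46*u+16.
The remaining quadratic factors as (3*u-8)(5*u-2).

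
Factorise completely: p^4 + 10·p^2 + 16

Substitute u = p^2 to get a quadratic in u, then factor.
p^2 + 8 is irreducible over ℤ (always positive, so no real roots).
p^2 + 2 is irreducible over ℤ (always positive, so no real roots).

(p^2 + 2)·(p^2 + 8)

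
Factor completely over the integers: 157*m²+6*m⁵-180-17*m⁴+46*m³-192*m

Trying the rational-root candidates, m = -2 is a root, so (m+2) divides it; the quotient is 6*m⁴-29*m³+104*m²-51*m-90.
Continuing, m = 3/2 is a root, so (2*m-3) is a factor; dividing leaves 3*m³-10*m²+37*m+30.
Continuing, m = -2/3 is a root, so (3*m+2) is a factor; dividing leaves m²-4*m+15.
The quadratic m²-4*m+15 has discriminant -44 < 0 and is irreducible over ℤ.

(2*m-3)*(3*m+2)*(m+2)*(m²-4*m+15)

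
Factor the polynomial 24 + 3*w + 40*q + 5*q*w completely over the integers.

(5*q + 3)*(w + 8)

Group as (5*q*w + 40*q) + (3*w + 24) = 5*q*(w + 8) + 3*(w + 8).
Both groups share the factor (w + 8).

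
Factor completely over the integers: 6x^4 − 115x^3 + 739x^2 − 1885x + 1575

(2x − 7)(3x − 5)(x − 5)(x − 9)

Among the possible rational roots, x = 9 is a root, so (x − 9) is a factor; dividing leaves 6x^3 − 61x^2 + 190x − 175.
Continuing, x = 7/2 is a root, giving the factor (2x − 7) and quotient 3x^2 − 20x + 25.
The remaining quadratic factors as (x − 5)(3x − 5).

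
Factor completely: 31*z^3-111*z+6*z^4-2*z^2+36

By the rational root theorem, z = -3 is a root, giving the factor (z+3) and quotient 6*z^3+13*z^2-41*z+12.
Then z = 1/3 is a root, so (3*z-1) divides it; the quotient is 2*z^2+5*z-12.
The remaining quadratic factors as (z+4)(2*z-3).

(2*z-3)*(3*z-1)*(z+3)*(z+4)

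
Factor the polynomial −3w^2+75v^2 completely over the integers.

Factor out 3, leaving 25v^2−w^2, which is a difference of two squares.

3(5v+w)(5v−w)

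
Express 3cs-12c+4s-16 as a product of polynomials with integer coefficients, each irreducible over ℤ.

(3c+4)(s-4)

Group as (3cs-12c) + (4s-16) = 3c(s-4) + 4(s-4).
Both groups share the factor (s-4).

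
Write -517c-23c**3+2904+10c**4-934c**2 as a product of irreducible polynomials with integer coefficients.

(2c-3)(5c+11)(c+8)(c-11)

By the rational root theorem, c = -11/5 is a root, so (5c+11) divides it; the quotient is 2c**3-9c**2-167c+264.
Next, c = -8 is a root, giving the factor (c+8) and quotient 2c**2-25c+33.
The remaining quadratic factors as (c-11)(2c-3).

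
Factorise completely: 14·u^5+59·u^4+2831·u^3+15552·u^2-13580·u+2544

(2·u-1)·(7·u-2)·(u+6)·(u^2-u+212)

Testing divisors of the constant over divisors of the leading coefficient, u = 1/2 is a root, so (2·u-1) is a factor; dividing leaves 7·u^4+33·u^3+1432·u^2+8492·u-2544.
Continuing, u = 2/7 is a root, so (7·u-2) is a factor; dividing leaves u^3+5·u^2+206·u+1272.
Then u = -6 is a root, giving the factor (u+6) and quotient u^2-u+212.
The quadratic u^2-u+212 has discriminant -847 < 0 and is irreducible over ℤ.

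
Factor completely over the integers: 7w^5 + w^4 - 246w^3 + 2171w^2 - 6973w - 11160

(7w + 8)(w + 9)(w - 5)(w^2 - 5w + 31)

Testing divisors of the constant over divisors of the leading coefficient, w = -9 is a root, so (w + 9) is a factor; dividing leaves 7w^4 - 62w^3 + 312w^2 - 637w - 1240.
Then w = 5 is a root, giving the factor (w - 5) and quotient 7w^3 - 27w^2 + 177w + 248.
Continuing, w = -8/7 is a root, so (7w + 8) is a factor; dividing leaves w^2 - 5w + 31.
The quadratic w^2 - 5w + 31 has discriminant -99 < 0 and is irreducible over ℤ.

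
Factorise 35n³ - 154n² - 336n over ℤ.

Pull out the common factor 7n, then factor the remaining trinomial.

7n(5n + 8)(n - 6)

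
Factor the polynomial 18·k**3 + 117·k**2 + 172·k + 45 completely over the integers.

(2·k + 9)·(3·k + 1)·(3·k + 5)

By the rational root theorem, k = -9/2 is a root, so (2·k + 9) divides it; the quotient is 9·k**2 + 18·k + 5.
The remaining quadratic factors as (3·k + 1)(3·k + 5).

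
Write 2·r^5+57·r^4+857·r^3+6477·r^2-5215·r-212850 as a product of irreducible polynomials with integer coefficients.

(2·r-9)·(r+10)·(r+11)·(r^2+12·r+215)

Testing divisors of the constant over divisors of the leading coefficient, r = -11 is a root, giving the factor (r+11) and quotient 2·r^4+35·r^3+472·r^2+1285·r-19350.
Next, r = 9/2 is a root, giving the factor (2·r-9) and quotient r^3+22·r^2+335·r+2150.
Next, r = -10 is a root, so (r+10) divides it; the quotient is r^2+12·r+215.
The quadratic r^2+12·r+215 has discriminant -716 < 0 and is irreducible over ℤ.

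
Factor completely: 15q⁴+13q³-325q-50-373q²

Trying the rational-root candidates, q = -2/3 is a root, so (3q+2) is a factor; dividing leaves 5q³+q²-125q-25.
Next, q = -5 is a root, so (q+5) divides it; the quotient is 5q²-24q-5.
The remaining quadratic factors as (5q+1)(q-5).

(3q+2)(5q+1)(q+5)(q-5)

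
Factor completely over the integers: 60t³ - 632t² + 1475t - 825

Trying the rational-root candidates, t = 11/5 is a root, giving the factor (5t - 11) and quotient 12t² - 100t + 75.
The remaining quadratic factors as (2t - 15)(6t - 5).

(2t - 15)(5t - 11)(6t - 5)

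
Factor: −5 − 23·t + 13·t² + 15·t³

Among the possible rational roots, t = −5/3 is a root, giving the factor (3·t + 5) and quotient 5·t² − 4·t − 1.
The remaining quadratic factors as (t − 1)(5·t + 1).

(3·t + 5)·(5·t + 1)·(t − 1)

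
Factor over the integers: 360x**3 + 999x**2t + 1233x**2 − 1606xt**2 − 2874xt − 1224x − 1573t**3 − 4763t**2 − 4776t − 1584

(8x − 13t − 11)(15x + 11t + 12)(3x + 11t + 12)

Group: 15x(24x**2 + 49xt + 63x − 143t**2 − 277t − 132) + (11t + 12)(24x**2 + 49xt + 63x − 143t**2 − 277t − 132); both groups contain (24x**2 + 49xt + 63x − 143t**2 − 277t − 132), so (15x + 11t + 12) is a factor with cofactor 24x**2 + 49xt + 63x − 143t**2 − 277t − 132.
The cofactor groups again: 24x**2 + 49xt + 63x − 143t**2 − 277t − 132 = 8x(3x + 11t + 12) + (−13t − 11)(3x + 11t + 12); both groups contain (3x + 11t + 12), giving (8x − 13t − 11)(3x + 11t + 12).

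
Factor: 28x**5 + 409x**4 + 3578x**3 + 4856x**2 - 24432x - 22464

(4x - 9)(7x + 6)(x + 4)(x**2 + 12x + 104)

Among the possible rational roots, x = -6/7 is a root, giving the factor (7x + 6) and quotient 4x**4 + 55x**3 + 464x**2 + 296x - 3744.
Next, x = -4 is a root, so (x + 4) divides it; the quotient is 4x**3 + 39x**2 + 308x - 936.
Continuing, x = 9/4 is a root, so (4x - 9) divides it; the quotient is x**2 + 12x + 104.
The quadratic x**2 + 12x + 104 has discriminant -272 < 0 and is irreducible over ℤ.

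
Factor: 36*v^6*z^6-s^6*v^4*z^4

Every term has a factor of v^4*z^4; factoring it out leaves -s^6+36*v^2*z^2.
Recognize a difference of squares with the parts 6*v*z and s^3.

-v^4*z^4*(s^3+6*v*z)*(s^3-6*v*z)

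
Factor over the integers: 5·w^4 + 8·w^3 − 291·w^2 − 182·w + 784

(5·w − 7)·(w + 2)·(w + 8)·(w − 7)

Among the possible rational roots, w = 7 is a root, so (w − 7) divides it; the quotient is 5·w^3 + 43·w^2 + 10·w − 112.
Next, w = 7/5 is a root, so (5·w − 7) is a factor; dividing leaves w^2 + 10·w + 16.
The remaining quadratic factors as (w + 2)(w + 8).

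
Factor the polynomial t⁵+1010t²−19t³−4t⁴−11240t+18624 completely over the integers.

(t+12)(t−2)(t−8)(t²−6t+97)

Trying the rational-root candidates, t = −12 is a root, giving the factor (t+12) and quotient t⁴−16t³+173t²−1066t+1552.
Next, t = 2 is a root, giving the factor (t−2) and quotient t³−14t²+145t−776.
Next, t = 8 is a root, so (t−8) divides it; the quotient is t²−6t+97.
The quadratic t²−6t+97 has discriminant −352 < 0 and is irreducible over ℤ.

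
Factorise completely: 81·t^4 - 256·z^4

Write as (9·t^2)² − (16·z^2)², then factor 9·t^2 - 16·z^2 once more.

(3·t + 4·z)·(3·t - 4·z)·(9·t^2 + 16·z^2)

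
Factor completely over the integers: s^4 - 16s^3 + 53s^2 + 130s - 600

By the rational root theorem, s = 4 is a root, so (s - 4) divides it; the quotient is s^3 - 12s^2 + 5s + 150.
Continuing, s = -3 is a root, so (s + 3) divides it; the quotient is s^2 - 15s + 50.
The remaining quadratic factors as (s - 10)(s - 5).

(s + 3)(s - 10)(s - 4)(s - 5)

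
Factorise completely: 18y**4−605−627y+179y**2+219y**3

By the rational root theorem, y = −11 is a root, so (y+11) is a factor; dividing leaves 18y**3+21y**2−52y−55.
Continuing, y = −11/6 is a root, giving the factor (6y+11) and quotient 3y**2−2y−5.
The remaining quadratic factors as (3y−5)(y+1).

(3y−5)(6y+11)(y+1)(y+11)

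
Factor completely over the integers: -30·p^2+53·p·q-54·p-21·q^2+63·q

-(5·p-3·q+9)·(6·p-7·q)

Group: -6·p·(5·p-3·q+9) + 7·q·(5·p-3·q+9); both groups contain (5·p-3·q+9).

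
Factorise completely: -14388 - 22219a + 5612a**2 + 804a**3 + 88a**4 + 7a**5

(7a + 4)(a + 11)(a - 3)(a**2 + 4a + 109)

Among the possible rational roots, a = -11 is a root, so (a + 11) divides it; the quotient is 7a**4 + 11a**3 + 683a**2 - 1901a - 1308.
Next, a = 3 is a root, so (a - 3) is a factor; dividing leaves 7a**3 + 32a**2 + 779a + 436.
Then a = -4/7 is a root, so (7a + 4) divides it; the quotient is a**2 + 4a + 109.
The quadratic a**2 + 4a + 109 has discriminant -420 < 0 and is irreducible over ℤ.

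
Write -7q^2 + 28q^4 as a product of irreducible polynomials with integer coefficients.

Every term has a factor of 7q^2. Then 4q^2 - 1 = (2q)² − (1)².

7q^2(2q + 1)(2q - 1)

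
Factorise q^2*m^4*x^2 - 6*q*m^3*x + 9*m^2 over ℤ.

Pull out the common factor m^2, leaving q^2*m^2*x^2 - 6*q*m*x + 9.
Recognize a perfect-square trinomial with the parts q*m*x and 3.

m^2*(q*m*x - 3)^2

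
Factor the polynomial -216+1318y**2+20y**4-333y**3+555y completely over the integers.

Among the possible rational roots, y = 8 is a root, so (y-8) divides it; the quotient is 20y**3-173y**2-66y+27.
Next, y = -3/5 is a root, so (5y+3) is a factor; dividing leaves 4y**2-37y+9.
The remaining quadratic factors as (4y-1)(y-9).

(4y-1)(5y+3)(y-8)(y-9)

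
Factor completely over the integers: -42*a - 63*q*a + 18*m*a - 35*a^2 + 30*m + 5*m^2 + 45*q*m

Group: 5*m*(9*q + m + 5*a + 6) - 7*a*(9*q + m + 5*a + 6); both groups contain (9*q + m + 5*a + 6).

(5*m - 7*a)*(9*q + m + 5*a + 6)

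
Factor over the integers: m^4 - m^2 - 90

Substitute u = m^2 to get a quadratic in u, then factor.
m^2 + 9 is irreducible over ℤ (sum of squares).
m^2 - 10 is irreducible over ℤ (10 is not a perfect square).

(m^2 + 9)(m^2 - 10)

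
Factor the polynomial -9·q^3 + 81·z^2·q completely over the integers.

9·q·(3·z - q)·(3·z + q)

Pull out the common factor 9·q; 9·z^2 - q^2 is a difference of squares.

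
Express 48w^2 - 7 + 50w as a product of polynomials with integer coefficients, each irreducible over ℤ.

Need a pair with product 48·(-7) = -336 and sum 50: that's 56 and -6.
Split the middle term: 48w^2 + 56w - 6w - 7 = 8w(6w + 7) - (6w + 7).

(6w + 7)(8w - 1)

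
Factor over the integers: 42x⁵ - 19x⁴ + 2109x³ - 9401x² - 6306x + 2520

(6x + 5)(7x - 2)(x - 4)(x² + 3x + 63)

By the rational root theorem, x = 4 is a root, so (x - 4) is a factor; dividing leaves 42x⁴ + 149x³ + 2705x² + 1419x - 630.
Continuing, x = -5/6 is a root, so (6x + 5) divides it; the quotient is 7x³ + 19x² + 435x - 126.
Continuing, x = 2/7 is a root, giving the factor (7x - 2) and quotient x² + 3x + 63.
The quadratic x² + 3x + 63 has discriminant -243 < 0 and is irreducible over ℤ.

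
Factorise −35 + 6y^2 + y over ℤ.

Need a pair with product 6·(−35) = −210 and sum 1: that's −14 and 15.
Split the middle term: 6y^2 − 14y + 15y − 35 = 2y(3y − 7) + 5(3y − 7).

(2y + 5)(3y − 7)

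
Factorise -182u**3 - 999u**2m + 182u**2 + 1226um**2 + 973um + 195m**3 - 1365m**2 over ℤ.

Group: 7u(-26u**2 - 139um + 195m**2) + (m - 7)(-26u**2 - 139um + 195m**2); both groups contain (-26u**2 - 139um + 195m**2), so (7u + m - 7) is a factor with cofactor -26u**2 - 139um + 195m**2.
The cofactor groups again: -26u**2 - 139um + 195m**2 = -2u(13u - 15m) - 13m(13u - 15m); both groups contain (13u - 15m), giving -(2u + 13m)(13u - 15m).

-(13u - 15m)(2u + 13m)(7u + m - 7)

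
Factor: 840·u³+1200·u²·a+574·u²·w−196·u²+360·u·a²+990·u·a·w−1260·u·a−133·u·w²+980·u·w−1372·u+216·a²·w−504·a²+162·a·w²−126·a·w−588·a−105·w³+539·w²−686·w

Group: 12·u·(70·u²+30·u·a+77·u·w−98·u+18·a·w−42·a+21·w²−49·w) + (12·a−5·w+14)·(70·u²+30·u·a+77·u·w−98·u+18·a·w−42·a+21·w²−49·w); both groups contain (70·u²+30·u·a+77·u·w−98·u+18·a·w−42·a+21·w²−49·w), so (12·u+12·a−5·w+14) is a factor with cofactor 70·u²+30·u·a+77·u·w−98·u+18·a·w−42·a+21·w²−49·w.
The cofactor groups again: 70·u²+30·u·a+77·u·w−98·u+18·a·w−42·a+21·w²−49·w = 14·u·(5·u+3·w−7) + (6·a+7·w)·(5·u+3·w−7); both groups contain (5·u+3·w−7), giving (14·u+6·a+7·w)·(5·u+3·w−7).

(12·u+12·a−5·w+14)·(5·u+3·w−7)·(14·u+6·a+7·w)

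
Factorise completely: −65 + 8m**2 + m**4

Substitute u = m**2 to get a quadratic in u, then factor.
m**2 + 13 is irreducible over ℤ (always positive, so no real roots).
m**2 − 5 is irreducible over ℤ (5 is not a perfect square).

(m**2 + 13)(m**2 − 5)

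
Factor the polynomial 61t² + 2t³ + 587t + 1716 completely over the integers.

Among the possible rational roots, t = -13 is a root, so (t + 13) is a factor; dividing leaves 2t² + 35t + 132.
The remaining quadratic factors as (2t + 11)(t + 12).

(2t + 11)(t + 12)(t + 13)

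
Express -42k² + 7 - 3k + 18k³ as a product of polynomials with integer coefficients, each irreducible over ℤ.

Group as (18k³ - 3k) + (-42k² + 7) = 3k(6k² - 1) - 7(6k² - 1).
Both groups share the factor (6k² - 1).

(3k - 7)(6k² - 1)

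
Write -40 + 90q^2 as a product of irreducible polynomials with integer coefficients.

10(3q + 2)(3q - 2)

Factor out 10, leaving 9q^2 - 4, which is a difference of two squares.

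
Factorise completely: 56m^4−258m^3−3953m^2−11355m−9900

Testing divisors of the constant over divisors of the leading coefficient, m = 12 is a root, so (m−12) is a factor; dividing leaves 56m^3+414m^2+1015m+825.
Then m = −15/7 is a root, so (7m+15) divides it; the quotient is 8m^2+42m+55.
The remaining quadratic factors as (4m+11)(2m+5).

(2m+5)(4m+11)(7m+15)(m−12)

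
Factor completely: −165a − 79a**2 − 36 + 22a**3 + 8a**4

(2a + 3)(4a + 1)(a + 4)(a − 3)

Among the possible rational roots, a = −1/4 is a root, so (4a + 1) divides it; the quotient is 2a**3 + 5a**2 − 21a − 36.
Continuing, a = −4 is a root, so (a + 4) is a factor; dividing leaves 2a**2 − 3a − 9.
The remaining quadratic factors as (a − 3)(2a + 3).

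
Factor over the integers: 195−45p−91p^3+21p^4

(3p−13)(7p^3−15)

Group as (21p^4−45p) + (−91p^3+195) = 3p(7p^3−15) − 13(7p^3−15).
Both groups share the factor (7p^3−15).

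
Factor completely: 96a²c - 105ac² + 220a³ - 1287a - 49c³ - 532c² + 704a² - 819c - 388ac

(10a - 7c - 13)(11a + 7c)(2a + c + 9)

Group: 10a(22a² + 25ac + 99a + 7c² + 63c) + (-7c - 13)(22a² + 25ac + 99a + 7c² + 63c); both groups contain (22a² + 25ac + 99a + 7c² + 63c), so (10a - 7c - 13) is a factor with cofactor 22a² + 25ac + 99a + 7c² + 63c.
The cofactor groups again: 22a² + 25ac + 99a + 7c² + 63c = 2a(11a + 7c) + (c + 9)(11a + 7c); both groups contain (11a + 7c), giving (2a + c + 9)(11a + 7c).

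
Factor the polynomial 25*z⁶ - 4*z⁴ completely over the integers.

Factor out z⁴ first: what remains is 25*z² - 4.
Recognize a difference of squares with the parts 5*z and 2.

z⁴*(5*z + 2)*(5*z - 2)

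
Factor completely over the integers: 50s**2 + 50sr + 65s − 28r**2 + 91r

Group: 5s(10s − 4r + 13) + 7r(10s − 4r + 13); both groups contain (10s − 4r + 13).

(10s − 4r + 13)(5s + 7r)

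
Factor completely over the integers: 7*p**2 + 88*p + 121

Need a pair with product 7·121 = 847 and sum 88: that's 11 and 77.
Split the middle term: 7*p**2 + 11*p + 77*p + 121 = p*(7*p + 11) + 11*(7*p + 11).

(7*p + 11)*(p + 11)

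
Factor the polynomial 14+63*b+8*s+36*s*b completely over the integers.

(4*s+7)*(9*b+2)

Group as (36*s*b+8*s) + (63*b+14) = 4*s*(9*b+2) + 7*(9*b+2).
Both groups share the factor (9*b+2).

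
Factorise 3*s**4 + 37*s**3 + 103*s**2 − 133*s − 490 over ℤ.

Among the possible rational roots, s = −7/3 is a root, giving the factor (3*s + 7) and quotient s**3 + 10*s**2 + 11*s − 70.
Next, s = −5 is a root, so (s + 5) divides it; the quotient is s**2 + 5*s − 14.
The remaining quadratic factors as (s + 7)(s − 2).

(3*s + 7)*(s + 5)*(s + 7)*(s − 2)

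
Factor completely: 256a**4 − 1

(4a + 1)(4a − 1)(16a**2 + 1)

(4a)⁴ − (1)⁴ = ((4a)² − (1)²)((4a)² + (1)²); the first factor splits again, the second (16a**2 + 1) is irreducible.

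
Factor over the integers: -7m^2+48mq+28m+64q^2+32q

-(7m+8q)(m-8q-4)

Group: -7m(m-8q-4) - 8q(m-8q-4); both groups contain (m-8q-4).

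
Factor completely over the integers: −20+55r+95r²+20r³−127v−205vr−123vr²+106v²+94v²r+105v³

Group: 5v(21v²+23vr+38v−20r²−15r+5) + (−r−4)(21v²+23vr+38v−20r²−15r+5); both groups contain (21v²+23vr+38v−20r²−15r+5), so (5v−r−4) is a factor with cofactor 21v²+23vr+38v−20r²−15r+5.
The cofactor groups again: 21v²+23vr+38v−20r²−15r+5 = 3v(7v−4r+1) + (5r+5)(7v−4r+1); both groups contain (7v−4r+1), giving (3v+5r+5)(7v−4r+1).

(7v−4r+1)(5v−r−4)(3v+5r+5)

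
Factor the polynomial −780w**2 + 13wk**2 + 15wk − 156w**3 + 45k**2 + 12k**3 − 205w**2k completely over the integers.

Group: 13w(−12w**2 − 13wk − 60w + 4k**2 + 15k) + 3k(−12w**2 − 13wk − 60w + 4k**2 + 15k); both groups contain (−12w**2 − 13wk − 60w + 4k**2 + 15k), so (13w + 3k) is a factor with cofactor −12w**2 − 13wk − 60w + 4k**2 + 15k.
The cofactor groups again: −12w**2 − 13wk − 60w + 4k**2 + 15k = −4w(3w + 4k + 15) + k(3w + 4k + 15); both groups contain (3w + 4k + 15), giving −(4w − k)(3w + 4k + 15).

−(4w − k)(13w + 3k)(3w + 4k + 15)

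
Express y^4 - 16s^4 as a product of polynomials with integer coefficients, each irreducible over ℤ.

(y - 2s)(y + 2s)(y^2 + 4s^2)

(y)⁴ − (2s)⁴ = ((y)² − (2s)²)((y)² + (2s)²); the first factor splits again, the second (y^2 + 4s^2) is irreducible.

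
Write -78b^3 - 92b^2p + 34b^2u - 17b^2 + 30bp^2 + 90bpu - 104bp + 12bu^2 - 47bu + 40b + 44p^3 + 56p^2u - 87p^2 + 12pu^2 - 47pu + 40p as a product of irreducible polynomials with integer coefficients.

-(13b + 11p + 3u - 8)(6b - 4p - 4u + 5)(b + p)

Group: 6b(-13b^2 - 24bp - 3bu + 8b - 11p^2 - 3pu + 8p) + (-4p - 4u + 5)(-13b^2 - 24bp - 3bu + 8b - 11p^2 - 3pu + 8p); both groups contain (-13b^2 - 24bp - 3bu + 8b - 11p^2 - 3pu + 8p), so (6b - 4p - 4u + 5) is a factor with cofactor -13b^2 - 24bp - 3bu + 8b - 11p^2 - 3pu + 8p.
The cofactor groups again: -13b^2 - 24bp - 3bu + 8b - 11p^2 - 3pu + 8p = -13b(b + p) + (-11p - 3u + 8)(b + p); both groups contain (b + p), giving -(13b + 11p + 3u - 8)(b + p).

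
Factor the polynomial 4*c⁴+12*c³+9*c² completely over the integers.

Factor out c² first: what remains is 4*c²+12*c+9.
Recognize a perfect-square trinomial with the parts 2*c and 3.

c²*(2*c+3)²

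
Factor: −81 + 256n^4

Difference of squares twice: with A = 4n and B = 3, A⁴ − B⁴ = (A² − B²)(A² + B²), and A² − B² factors again.

(4n + 3)(4n − 3)(16n^2 + 9)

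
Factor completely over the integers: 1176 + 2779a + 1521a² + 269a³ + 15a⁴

(3a + 7)(5a + 3)(a + 7)(a + 8)

Testing divisors of the constant over divisors of the leading coefficient, a = -7 is a root, so (a + 7) is a factor; dividing leaves 15a³ + 164a² + 373a + 168.
Next, a = -7/3 is a root, so (3a + 7) divides it; the quotient is 5a² + 43a + 24.
The remaining quadratic factors as (5a + 3)(a + 8).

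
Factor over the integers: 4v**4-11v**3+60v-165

(4v-11)(v**3+15)

Group as (4v**4+60v) + (-11v**3-165) = 4v(v**3+15) - 11(v**3+15).
Both groups share the factor (v**3+15).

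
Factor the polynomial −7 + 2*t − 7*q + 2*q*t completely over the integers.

Group as (2*q*t − 7*q) + (2*t − 7) = q*(2*t − 7) + (2*t − 7).
Both groups share the factor (2*t − 7).

(2*t − 7)*(q + 1)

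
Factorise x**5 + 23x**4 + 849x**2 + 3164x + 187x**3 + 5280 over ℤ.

(x + 11)(x + 3)(x + 8)(x**2 + x + 20)

Trying the rational-root candidates, x = -3 is a root, giving the factor (x + 3) and quotient x**4 + 20x**3 + 127x**2 + 468x + 1760.
Next, x = -8 is a root, so (x + 8) is a factor; dividing leaves x**3 + 12x**2 + 31x + 220.
Continuing, x = -11 is a root, so (x + 11) is a factor; dividing leaves x**2 + x + 20.
The quadratic x**2 + x + 20 has discriminant -79 < 0 and is irreducible over ℤ.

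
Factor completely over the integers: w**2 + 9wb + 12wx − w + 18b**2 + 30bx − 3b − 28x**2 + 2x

Group: w(w + 3b − 2x) + (6b + 14x − 1)(w + 3b − 2x); both groups contain (w + 3b − 2x).

(w + 3b − 2x)(w + 6b + 14x − 1)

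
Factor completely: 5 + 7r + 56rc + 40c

(7r + 5)(8c + 1)

Group as (56rc + 7r) + (40c + 5) = 7r(8c + 1) + 5(8c + 1).
Both groups share the factor (8c + 1).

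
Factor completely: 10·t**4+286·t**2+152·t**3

Pull out the common factor 2·t**2, then factor the remaining trinomial.

2·t**2·(5·t+11)·(t+13)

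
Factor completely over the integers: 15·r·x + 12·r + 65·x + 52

Group as (15·r·x + 12·r) + (65·x + 52) = 3·r·(5·x + 4) + 13·(5·x + 4).
Both groups share the factor (5·x + 4).

(3·r + 13)·(5·x + 4)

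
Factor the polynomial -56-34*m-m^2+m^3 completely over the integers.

(m+2)*(m+4)*(m-7)

Trying the rational-root candidates, m = -4 is a root, so (m+4) is a factor; dividing leaves m^2-5*m-14.
The remaining quadratic factors as (m+2)(m-7).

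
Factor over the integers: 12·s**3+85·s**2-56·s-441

Trying the rational-root candidates, s = -7 is a root, so (s+7) divides it; the quotient is 12·s**2+s-63.
The remaining quadratic factors as (3·s+7)(4·s-9).

(3·s+7)·(4·s-9)·(s+7)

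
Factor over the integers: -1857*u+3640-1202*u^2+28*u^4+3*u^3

Testing divisors of the constant over divisors of the leading coefficient, u = -13/4 is a root, so (4*u+13) divides it; the quotient is 7*u^3-22*u^2-229*u+280.
Then u = 7 is a root, so (u-7) divides it; the quotient is 7*u^2+27*u-40.
The remaining quadratic factors as (7*u-8)(u+5).

(4*u+13)*(7*u-8)*(u+5)*(u-7)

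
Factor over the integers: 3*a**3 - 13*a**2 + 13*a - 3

Testing divisors of the constant over divisors of the leading coefficient, a = 1 is a root, so (a - 1) divides it; the quotient is 3*a**2 - 10*a + 3.
The remaining quadratic factors as (3*a - 1)(a - 3).

(3*a - 1)*(a - 1)*(a - 3)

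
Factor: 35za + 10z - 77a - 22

(5z - 11)(7a + 2)

Group as (35za + 10z) + (-77a - 22) = 5z(7a + 2) - 11(7a + 2).
Both groups share the factor (7a + 2).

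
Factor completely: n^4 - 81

(n + 3)(n - 3)(n^2 + 9)

Difference of squares twice: with A = n and B = 3, A⁴ − B⁴ = (A² − B²)(A² + B²), and A² − B² factors again.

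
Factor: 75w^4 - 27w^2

Factor out 3w^2, leaving 25w^2 - 9, which is a difference of two squares.

3w^2(5w + 3)(5w - 3)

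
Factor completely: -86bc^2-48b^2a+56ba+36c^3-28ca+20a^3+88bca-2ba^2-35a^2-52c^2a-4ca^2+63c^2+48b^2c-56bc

Group: c(48b^2-86bc+2ba-56b+36c^2-16ca+63c-20a^2+35a) - a(48b^2-86bc+2ba-56b+36c^2-16ca+63c-20a^2+35a); both groups contain (48b^2-86bc+2ba-56b+36c^2-16ca+63c-20a^2+35a), so (c-a) is a factor with cofactor 48b^2-86bc+2ba-56b+36c^2-16ca+63c-20a^2+35a.
The cofactor groups again: 48b^2-86bc+2ba-56b+36c^2-16ca+63c-20a^2+35a = 6b(8b-9c-5a) + (-4c+4a-7)(8b-9c-5a); both groups contain (8b-9c-5a), giving (6b-4c+4a-7)(8b-9c-5a).

(8b-9c-5a)(c-a)(6b-4c+4a-7)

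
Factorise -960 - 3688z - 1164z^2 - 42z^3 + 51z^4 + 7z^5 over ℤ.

Among the possible rational roots, z = -6 is a root, so (z + 6) is a factor; dividing leaves 7z^4 + 9z^3 - 96z^2 - 588z - 160.
Then z = -2/7 is a root, so (7z + 2) divides it; the quotient is z^3 + z^2 - 14z - 80.
Then z = 5 is a root, giving the factor (z - 5) and quotient z^2 + 6z + 16.
The quadratic z^2 + 6z + 16 has discriminant -28 < 0 and is irreducible over ℤ.

(7z + 2)(z + 6)(z - 5)(z^2 + 6z + 16)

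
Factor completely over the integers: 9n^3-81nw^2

Every term has a factor of 9n. Then n^2-9w^2 = (n)² − (3w)².

9n(n+3w)(n-3w)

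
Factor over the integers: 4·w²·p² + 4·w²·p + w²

w²·(2·p + 1)²

Every term has a factor of w²; factoring it out leaves 4·p² + 4·p + 1.
Recognize a perfect-square trinomial with the parts 2·p and 1.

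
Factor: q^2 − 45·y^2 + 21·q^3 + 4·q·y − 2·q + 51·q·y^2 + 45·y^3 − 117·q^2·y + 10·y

(3·q − 3·y + 1)·(7·q + 3·y − 2)·(q − 5·y)

Group: 3·q·(7·q^2 − 32·q·y − 2·q − 15·y^2 + 10·y) + (−3·y + 1)·(7·q^2 − 32·q·y − 2·q − 15·y^2 + 10·y); both groups contain (7·q^2 − 32·q·y − 2·q − 15·y^2 + 10·y), so (3·q − 3·y + 1) is a factor with cofactor 7·q^2 − 32·q·y − 2·q − 15·y^2 + 10·y.
The cofactor groups again: 7·q^2 − 32·q·y − 2·q − 15·y^2 + 10·y = q·(7·q + 3·y − 2) − 5·y·(7·q + 3·y − 2); both groups contain (7·q + 3·y − 2), giving (q − 5·y)·(7·q + 3·y − 2).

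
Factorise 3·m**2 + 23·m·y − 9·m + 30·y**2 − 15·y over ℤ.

Group: m·(3·m + 5·y) + (6·y − 3)·(3·m + 5·y); both groups contain (3·m + 5·y).

(3·m + 5·y)·(m + 6·y − 3)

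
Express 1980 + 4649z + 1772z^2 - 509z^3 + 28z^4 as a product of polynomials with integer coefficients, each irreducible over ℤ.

Trying the rational-root candidates, z = 9 is a root, giving the factor (z - 9) and quotient 28z^3 - 257z^2 - 541z - 220.
Next, z = -4/7 is a root, so (7z + 4) is a factor; dividing leaves 4z^2 - 39z - 55.
The remaining quadratic factors as (4z + 5)(z - 11).

(4z + 5)(7z + 4)(z - 11)(z - 9)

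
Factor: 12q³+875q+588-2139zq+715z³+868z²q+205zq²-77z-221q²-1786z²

(13z+12q+7)(11z+q-7)(5z+q-12)

Group: 11z(65z²+73zq-121z+12q²-137q-84) + (q-7)(65z²+73zq-121z+12q²-137q-84); both groups contain (65z²+73zq-121z+12q²-137q-84), so (11z+q-7) is a factor with cofactor 65z²+73zq-121z+12q²-137q-84.
The cofactor groups again: 65z²+73zq-121z+12q²-137q-84 = 13z(5z+q-12) + (12q+7)(5z+q-12); both groups contain (5z+q-12), giving (13z+12q+7)(5z+q-12).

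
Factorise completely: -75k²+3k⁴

3k²(k+5)(k-5)

Every term has a factor of 3k². Then k²-25 = (k)² − (5)².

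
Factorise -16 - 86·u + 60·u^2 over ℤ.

Pull out the common factor 2, then factor the remaining trinomial.

2·(5·u - 8)·(6·u + 1)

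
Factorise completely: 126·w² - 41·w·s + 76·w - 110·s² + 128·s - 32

(9·w - 10·s + 8)·(14·w + 11·s - 4)

Group: 14·w·(9·w - 10·s + 8) + (11·s - 4)·(9·w - 10·s + 8); both groups contain (9·w - 10·s + 8).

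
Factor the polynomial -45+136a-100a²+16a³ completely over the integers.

By the rational root theorem, a = 9/2 is a root, so (2a-9) divides it; the quotient is 8a²-14a+5.
The remaining quadratic factors as (2a-1)(4a-5).

(2a-1)(2a-9)(4a-5)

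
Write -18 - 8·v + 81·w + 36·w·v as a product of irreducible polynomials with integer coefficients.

Group as (36·w·v + 81·w) + (-8·v - 18) = 9·w·(4·v + 9) - 2·(4·v + 9).
Both groups share the factor (4·v + 9).

(4·v + 9)·(9·w - 2)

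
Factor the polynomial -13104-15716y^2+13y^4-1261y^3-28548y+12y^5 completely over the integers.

Among the possible rational roots, y = 14 is a root, so (y-14) divides it; the quotient is 12y^4+181y^3+1273y^2+2106y+936.
Continuing, y = -3/4 is a root, so (4y+3) divides it; the quotient is 3y^3+43y^2+286y+312.
Continuing, y = -4/3 is a root, giving the factor (3y+4) and quotient y^2+13y+78.
The quadratic y^2+13y+78 has discriminant -143 < 0 and is irreducible over ℤ.

(3y+4)(4y+3)(y-14)(y^2+13y+78)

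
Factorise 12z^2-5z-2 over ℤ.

Need a pair with product 12·(-2) = -24 and sum -5: that's 3 and -8.
Split the middle term: 12z^2+3z - 8z-2 = 3z(4z+1) - 2(4z+1).

(3z-2)(4z+1)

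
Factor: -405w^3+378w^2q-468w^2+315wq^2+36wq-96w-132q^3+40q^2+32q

-(9w-12q+8)(3w-q)(15w+11q+4)

Group: 9w(-45w^2-18wq-12w+11q^2+4q) + (-12q+8)(-45w^2-18wq-12w+11q^2+4q); both groups contain (-45w^2-18wq-12w+11q^2+4q), so (9w-12q+8) is a factor with cofactor -45w^2-18wq-12w+11q^2+4q.
The cofactor groups again: -45w^2-18wq-12w+11q^2+4q = -3w(15w+11q+4) + q(15w+11q+4); both groups contain (15w+11q+4), giving -(3w-q)(15w+11q+4).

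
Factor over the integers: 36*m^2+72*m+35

Need a pair with product 36·35 = 1260 and sum 72: that's 42 and 30.
Split the middle term: 36*m^2+42*m + 30*m+35 = 6*m*(6*m+7) + 5*(6*m+7).

(6*m+5)*(6*m+7)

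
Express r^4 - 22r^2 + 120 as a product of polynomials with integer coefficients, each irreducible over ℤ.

(r^2 - 10)(r^2 - 12)

Substitute u = r^2 to get a quadratic in u, then factor.
r^2 - 10 is irreducible over ℤ (10 is not a perfect square).
r^2 - 12 is irreducible over ℤ (12 is not a perfect square).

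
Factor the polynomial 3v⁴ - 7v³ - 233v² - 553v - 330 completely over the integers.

(3v + 5)(v + 1)(v + 6)(v - 11)

Trying the rational-root candidates, v = -5/3 is a root, so (3v + 5) divides it; the quotient is v³ - 4v² - 71v - 66.
Then v = -1 is a root, so (v + 1) is a factor; dividing leaves v² - 5v - 66.
The remaining quadratic factors as (v - 11)(v + 6).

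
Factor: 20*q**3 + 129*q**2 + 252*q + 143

Trying the rational-root candidates, q = -13/4 is a root, so (4*q + 13) divides it; the quotient is 5*q**2 + 16*q + 11.
The remaining quadratic factors as (5*q + 11)(q + 1).

(4*q + 13)*(5*q + 11)*(q + 1)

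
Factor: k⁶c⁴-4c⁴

Pull out the common factor c⁴, leaving k⁶-4.
Recognize a difference of squares with the parts k³ and 2.

c⁴(k³+2)(k³-2)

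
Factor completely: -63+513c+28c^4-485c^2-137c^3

Testing divisors of the constant over divisors of the leading coefficient, c = -3 is a root, giving the factor (c+3) and quotient 28c^3-221c^2+178c-21.
Continuing, c = 3/4 is a root, giving the factor (4c-3) and quotient 7c^2-50c+7.
The remaining quadratic factors as (7c-1)(c-7).

(4c-3)(7c-1)(c+3)(c-7)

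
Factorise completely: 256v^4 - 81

Difference of squares twice: with A = 4v and B = 3, A⁴ − B⁴ = (A² − B²)(A² + B²), and A² − B² factors again.

(4v + 3)(4v - 3)(16v^2 + 9)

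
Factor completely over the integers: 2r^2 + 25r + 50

Need a pair with product 2·50 = 100 and sum 25: that's 5 and 20.
Split the middle term: 2r^2 + 5r + 20r + 50 = r(2r + 5) + 10(2r + 5).

(2r + 5)(r + 10)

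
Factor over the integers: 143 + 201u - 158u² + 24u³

(2u + 1)(3u - 13)(4u - 11)

Among the possible rational roots, u = -1/2 is a root, so (2u + 1) divides it; the quotient is 12u² - 85u + 143.
The remaining quadratic factors as (3u - 13)(4u - 11).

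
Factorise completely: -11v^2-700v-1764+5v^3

(5v+14)(v+9)(v-14)

Testing divisors of the constant over divisors of the leading coefficient, v = -14/5 is a root, giving the factor (5v+14) and quotient v^2-5v-126.
The remaining quadratic factors as (v+9)(v-14).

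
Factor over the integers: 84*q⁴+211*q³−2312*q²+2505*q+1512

(3*q−8)*(4*q−9)*(7*q+3)*(q+7)

Trying the rational-root candidates, q = −7 is a root, so (q+7) divides it; the quotient is 84*q³−377*q²+327*q+216.
Next, q = −3/7 is a root, so (7*q+3) is a factor; dividing leaves 12*q²−59*q+72.
The remaining quadratic factors as (3*q−8)(4*q−9).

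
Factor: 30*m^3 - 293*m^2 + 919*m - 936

Trying the rational-root candidates, m = 8/3 is a root, so (3*m - 8) is a factor; dividing leaves 10*m^2 - 71*m + 117.
The remaining quadratic factors as (2*m - 9)(5*m - 13).

(2*m - 9)*(3*m - 8)*(5*m - 13)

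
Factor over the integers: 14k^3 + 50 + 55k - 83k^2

Trying the rational-root candidates, k = 5 is a root, so (k - 5) is a factor; dividing leaves 14k^2 - 13k - 10.
The remaining quadratic factors as (7k - 10)(2k + 1).

(2k + 1)(7k - 10)(k - 5)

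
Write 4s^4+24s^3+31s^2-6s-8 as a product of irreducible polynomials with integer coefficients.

(2s+1)(2s-1)(s+2)(s+4)

Among the possible rational roots, s = -2 is a root, so (s+2) divides it; the quotient is 4s^3+16s^2-s-4.
Continuing, s = -4 is a root, so (s+4) is a factor; dividing leaves 4s^2-1.
The remaining quadratic factors as (2s+1)(2s-1).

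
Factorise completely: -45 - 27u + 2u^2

Need a pair with product 2·(-45) = -90 and sum -27: that's -30 and 3.
Split the middle term: 2u^2 - 30u + 3u - 45 = 2u(u - 15) + 3(u - 15).

(2u + 3)(u - 15)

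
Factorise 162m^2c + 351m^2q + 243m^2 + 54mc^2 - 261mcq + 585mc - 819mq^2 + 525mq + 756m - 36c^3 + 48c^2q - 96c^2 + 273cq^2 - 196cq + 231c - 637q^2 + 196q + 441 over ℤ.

Group: 6c(27m^2 + 9mc - 63mq + 84m - 6c^2 + 21cq - 7c - 49q + 49) + (13q + 9)(27m^2 + 9mc - 63mq + 84m - 6c^2 + 21cq - 7c - 49q + 49); both groups contain (27m^2 + 9mc - 63mq + 84m - 6c^2 + 21cq - 7c - 49q + 49), so (6c + 13q + 9) is a factor with cofactor 27m^2 + 9mc - 63mq + 84m - 6c^2 + 21cq - 7c - 49q + 49.
The cofactor groups again: 27m^2 + 9mc - 63mq + 84m - 6c^2 + 21cq - 7c - 49q + 49 = 9m(3m + 2c - 7q + 7) + (-3c + 7)(3m + 2c - 7q + 7); both groups contain (3m + 2c - 7q + 7), giving (9m - 3c + 7)(3m + 2c - 7q + 7).

(9m - 3c + 7)(3m + 2c - 7q + 7)(6c + 13q + 9)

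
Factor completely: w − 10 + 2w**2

Need a pair with product 2·(−10) = −20 and sum 1: that's −4 and 5.
Split the middle term: 2w**2 − 4w + 5w − 10 = 2w(w − 2) + 5(w − 2).

(2w + 5)(w − 2)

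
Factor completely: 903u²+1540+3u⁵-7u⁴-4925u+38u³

(3u-1)(u+7)(u-4)(u²-5u+55)

Testing divisors of the constant over divisors of the leading coefficient, u = 4 is a root, so (u-4) divides it; the quotient is 3u⁴+5u³+58u²+1135u-385.
Then u = -7 is a root, so (u+7) is a factor; dividing leaves 3u³-16u²+170u-55.
Next, u = 1/3 is a root, so (3u-1) divides it; the quotient is u²-5u+55.
The quadratic u²-5u+55 has discriminant -195 < 0 and is irreducible over ℤ.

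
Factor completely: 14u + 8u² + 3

Need a pair with product 8·3 = 24 and sum 14: that's 12 and 2.
Split the middle term: 8u² + 12u + 2u + 3 = 4u(2u + 3) + (2u + 3).

(2u + 3)(4u + 1)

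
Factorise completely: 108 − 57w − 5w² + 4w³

Testing divisors of the constant over divisors of the leading coefficient, w = 9/4 is a root, so (4w − 9) is a factor; dividing leaves w² + w − 12.
The remaining quadratic factors as (w − 3)(w + 4).

(4w − 9)(w + 4)(w − 3)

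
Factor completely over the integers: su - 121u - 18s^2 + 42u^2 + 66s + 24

-(2s + 3u - 8)(9s - 14u + 3)

Group: -9s(2s + 3u - 8) + (14u - 3)(2s + 3u - 8); both groups contain (2s + 3u - 8).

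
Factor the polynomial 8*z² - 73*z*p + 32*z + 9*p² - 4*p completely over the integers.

Group: z*(8*z - p) + (-9*p + 4)*(8*z - p); both groups contain (8*z - p).

(z - 9*p + 4)*(8*z - p)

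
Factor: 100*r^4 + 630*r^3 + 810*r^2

Pull out the common factor 10*r^2, then factor the remaining trinomial.

10*r^2*(2*r + 9)*(5*r + 9)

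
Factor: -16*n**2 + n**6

n**2*(n + 2)*(n - 2)*(n**2 + 4)

Factor out n**2 first: what remains is n**4 - 16.
Recognize a difference of squares with the parts n**2 and 4.
n**2 - 4 is again a difference of squares: (n - 2)*(n + 2).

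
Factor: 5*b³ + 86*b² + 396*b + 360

Among the possible rational roots, b = -10 is a root, so (b + 10) divides it; the quotient is 5*b² + 36*b + 36.
The remaining quadratic factors as (b + 6)(5*b + 6).

(5*b + 6)*(b + 10)*(b + 6)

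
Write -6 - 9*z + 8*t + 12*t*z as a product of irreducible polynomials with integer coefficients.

Group as (12*t*z + 8*t) + (-9*z - 6) = 4*t*(3*z + 2) - 3*(3*z + 2).
Both groups share the factor (3*z + 2).

(3*z + 2)*(4*t - 3)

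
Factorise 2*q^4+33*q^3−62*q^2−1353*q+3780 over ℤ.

Trying the rational-root candidates, q = 4 is a root, giving the factor (q−4) and quotient 2*q^3+41*q^2+102*q−945.
Next, q = −15 is a root, so (q+15) divides it; the quotient is 2*q^2+11*q−63.
The remaining quadratic factors as (q+9)(2*q−7).

(2*q−7)*(q+15)*(q+9)*(q−4)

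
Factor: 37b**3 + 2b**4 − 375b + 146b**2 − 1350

(2b + 5)(b + 10)(b + 9)(b − 3)

Testing divisors of the constant over divisors of the leading coefficient, b = −5/2 is a root, so (2b + 5) is a factor; dividing leaves b**3 + 16b**2 + 33b − 270.
Then b = −10 is a root, giving the factor (b + 10) and quotient b**2 + 6b − 27.
The remaining quadratic factors as (b + 9)(b − 3).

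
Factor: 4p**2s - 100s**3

Every term has a factor of 4s. Then p**2 - 25s**2 = (p)² − (5s)².

4s(p + 5s)(p - 5s)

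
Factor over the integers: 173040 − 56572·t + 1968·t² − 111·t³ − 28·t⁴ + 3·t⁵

Testing divisors of the constant over divisors of the leading coefficient, t = 10/3 is a root, so (3·t − 10) divides it; the quotient is t⁴ − 6·t³ − 57·t² + 466·t − 17304.
Continuing, t = 14 is a root, so (t − 14) divides it; the quotient is t³ + 8·t² + 55·t + 1236.
Continuing, t = −12 is a root, giving the factor (t + 12) and quotient t² − 4·t + 103.
The quadratic t² − 4·t + 103 has discriminant −396 < 0 and is irreducible over ℤ.

(3·t − 10)·(t + 12)·(t − 14)·(t² − 4·t + 103)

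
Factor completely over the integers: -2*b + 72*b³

Factor out 2*b, leaving 36*b² - 1, which is a difference of two squares.

2*b*(6*b + 1)*(6*b - 1)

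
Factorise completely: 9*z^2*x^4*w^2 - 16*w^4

w^2*(3*z*x^2 - 4*w)*(3*z*x^2 + 4*w)

Every term has a factor of w^2; factoring it out leaves 9*z^2*x^4 - 16*w^2.
Recognize a difference of squares with the parts 3*z*x^2 and 4*w.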